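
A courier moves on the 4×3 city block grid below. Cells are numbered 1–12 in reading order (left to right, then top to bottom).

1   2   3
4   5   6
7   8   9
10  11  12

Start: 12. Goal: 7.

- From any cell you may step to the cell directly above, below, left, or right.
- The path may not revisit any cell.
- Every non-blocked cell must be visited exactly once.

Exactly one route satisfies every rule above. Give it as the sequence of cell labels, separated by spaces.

Need to visit all 12 open cells exactly once, starting at 12 and ending at 7.
Route from 12: 3× up (reaching 3), 2× left (reaching 1), down to 4, right to 5, 2× down (reaching 11), left to 10, up to 7 — 11 moves in all.
Check: all 12 open cells covered.

12 9 6 3 2 1 4 5 8 11 10 7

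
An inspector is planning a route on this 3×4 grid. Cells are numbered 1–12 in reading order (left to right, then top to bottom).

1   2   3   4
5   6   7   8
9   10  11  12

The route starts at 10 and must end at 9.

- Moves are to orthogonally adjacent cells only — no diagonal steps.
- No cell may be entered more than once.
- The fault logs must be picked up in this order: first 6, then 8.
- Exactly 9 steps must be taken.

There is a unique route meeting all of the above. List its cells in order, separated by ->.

10 -> 6 -> 7 -> 8 -> 4 -> 3 -> 2 -> 1 -> 5 -> 9

The waypoints must appear in the order 6, 8, with no cell reused.
Route from 10: up to 6, 2× right (reaching 8), up to 4, 3× left (reaching 1), 2× down (reaching 9) — 9 moves in all.
Check: order respected (6 at step 1, 8 at step 3); 9 moves as required.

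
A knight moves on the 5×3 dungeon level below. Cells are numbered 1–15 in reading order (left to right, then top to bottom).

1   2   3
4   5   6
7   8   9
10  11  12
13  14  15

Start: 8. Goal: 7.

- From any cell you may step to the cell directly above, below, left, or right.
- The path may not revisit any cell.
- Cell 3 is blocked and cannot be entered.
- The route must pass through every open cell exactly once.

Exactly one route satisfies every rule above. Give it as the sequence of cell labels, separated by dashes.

8 - 11 - 10 - 13 - 14 - 15 - 12 - 9 - 6 - 5 - 2 - 1 - 4 - 7

Need to visit all 14 open cells exactly once, starting at 8 and ending at 7.
Route from 8: down to 11, left to 10, down to 13, 2× right (reaching 15), 3× up (reaching 6), left to 5, up to 2, left to 1, 2× down (reaching 7) — 13 moves in all.
Check: all 14 open cells covered.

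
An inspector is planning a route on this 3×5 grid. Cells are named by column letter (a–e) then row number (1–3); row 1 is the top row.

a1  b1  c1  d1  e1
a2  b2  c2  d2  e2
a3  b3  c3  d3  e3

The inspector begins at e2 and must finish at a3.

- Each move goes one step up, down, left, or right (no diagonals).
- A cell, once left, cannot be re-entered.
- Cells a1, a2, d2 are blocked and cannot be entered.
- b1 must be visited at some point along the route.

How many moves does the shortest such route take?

7

Any route passes through b1 somewhere between e2 and a3. Summing Manhattan distances along the two legs (e2 → b1 → a3) gives a lower bound of 4 + 3 = 7 moves.
A route of 7 moves achieves this: e2 → e1 → d1 → c1 → b1 → b2 → b3 → a3.
Since 7 matches the lower bound, it is optimal.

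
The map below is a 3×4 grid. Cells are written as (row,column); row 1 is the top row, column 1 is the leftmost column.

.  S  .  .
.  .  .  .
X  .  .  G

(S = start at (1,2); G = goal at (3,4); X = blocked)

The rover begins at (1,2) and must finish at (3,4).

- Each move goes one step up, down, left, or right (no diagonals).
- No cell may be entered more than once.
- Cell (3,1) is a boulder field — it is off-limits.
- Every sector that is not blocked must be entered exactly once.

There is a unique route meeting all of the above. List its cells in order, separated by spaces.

Need to visit all 11 open cells exactly once, starting at (1,2) and ending at (3,4).
Cell (1,1) has only two open neighbours ((2,1) and (1,2)), so the path must pass straight through it: one of those is the cell it's entered from and the other is where it exits.
Route from (1,2): left 1 to (1,1), down 1 to (2,1), right 1 to (2,2), down 1 to (3,2), right 1 to (3,3), up 2 to (1,3), right 1 to (1,4), down 2 to (3,4) — 10 moves in all.
Check: all 11 open cells covered.

(1,2) (1,1) (2,1) (2,2) (3,2) (3,3) (2,3) (1,3) (1,4) (2,4) (3,4)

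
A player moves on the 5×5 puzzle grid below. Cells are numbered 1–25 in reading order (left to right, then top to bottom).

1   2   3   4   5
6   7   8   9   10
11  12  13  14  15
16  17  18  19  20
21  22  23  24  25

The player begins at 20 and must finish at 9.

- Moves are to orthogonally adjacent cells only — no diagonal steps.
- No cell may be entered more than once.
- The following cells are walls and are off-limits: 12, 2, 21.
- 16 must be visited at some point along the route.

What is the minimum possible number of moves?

9

Any route passes through 16 somewhere between 20 and 9. Summing Manhattan distances along the two legs (20 → 16 → 9) gives a lower bound of 4 + 5 = 9 moves.
A route of 9 moves achieves this: 20 → 19 → 18 → 17 → 16 → 11 → 6 → 7 → 8 → 9.
Since 9 matches the lower bound, it is optimal.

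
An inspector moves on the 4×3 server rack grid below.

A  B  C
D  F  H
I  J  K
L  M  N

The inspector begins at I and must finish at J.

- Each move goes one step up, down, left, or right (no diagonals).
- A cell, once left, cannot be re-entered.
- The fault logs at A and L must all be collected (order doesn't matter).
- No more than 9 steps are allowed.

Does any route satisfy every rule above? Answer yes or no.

no

Exhausting the options from I, every branch either would have to re-enter a cell already used, runs past the 9-move limit, or reaches the goal with a constraint still unmet.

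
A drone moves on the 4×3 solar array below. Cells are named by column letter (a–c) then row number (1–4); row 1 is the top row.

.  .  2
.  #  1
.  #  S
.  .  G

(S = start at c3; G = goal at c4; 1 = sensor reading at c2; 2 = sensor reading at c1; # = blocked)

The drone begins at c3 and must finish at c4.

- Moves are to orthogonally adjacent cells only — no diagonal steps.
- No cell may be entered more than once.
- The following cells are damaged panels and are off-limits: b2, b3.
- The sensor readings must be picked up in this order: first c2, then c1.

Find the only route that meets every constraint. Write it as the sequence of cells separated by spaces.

The waypoints must appear in the order c2, c1, with no cell reused.
Route from c3: up 2 to c1, left 2 to a1, down 3 to a4, right 2 to c4 — 9 moves in all.
Check: order respected (1 at step 1, 2 at step 2).

c3 c2 c1 b1 a1 a2 a3 a4 b4 c4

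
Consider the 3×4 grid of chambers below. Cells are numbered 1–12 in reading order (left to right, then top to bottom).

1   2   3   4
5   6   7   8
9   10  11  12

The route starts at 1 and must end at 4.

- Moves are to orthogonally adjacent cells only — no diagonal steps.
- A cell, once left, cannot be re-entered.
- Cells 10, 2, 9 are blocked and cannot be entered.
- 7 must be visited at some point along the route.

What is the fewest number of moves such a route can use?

5

Any route passes through 7 somewhere between 1 and 4. Summing Manhattan distances along the two legs (1 → 7 → 4) gives a lower bound of 3 + 2 = 5 moves.
A route of 5 moves achieves this: 1 → 5 → 6 → 7 → 3 → 4.
Since 5 matches the lower bound, it is optimal.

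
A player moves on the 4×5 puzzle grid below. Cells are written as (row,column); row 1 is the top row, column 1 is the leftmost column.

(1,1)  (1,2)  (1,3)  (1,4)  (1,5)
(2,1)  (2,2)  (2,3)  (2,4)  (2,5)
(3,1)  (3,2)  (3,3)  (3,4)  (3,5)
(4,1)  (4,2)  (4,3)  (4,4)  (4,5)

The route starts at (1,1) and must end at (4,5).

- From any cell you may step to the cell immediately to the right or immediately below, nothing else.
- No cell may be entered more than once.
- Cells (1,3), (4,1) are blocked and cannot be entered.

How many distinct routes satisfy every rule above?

A right/down-only route from (1,1) to (4,5) makes exactly 3 down-moves and 4 right-moves in some order.
With no other constraints that would be C(7,3) = 35 routes.
Subtract routes through each blocked cell (inclusion–exclusion for overlaps): − through (1,3): 10 − through (4,1): 1 → 24.
That gives 24 routes.

24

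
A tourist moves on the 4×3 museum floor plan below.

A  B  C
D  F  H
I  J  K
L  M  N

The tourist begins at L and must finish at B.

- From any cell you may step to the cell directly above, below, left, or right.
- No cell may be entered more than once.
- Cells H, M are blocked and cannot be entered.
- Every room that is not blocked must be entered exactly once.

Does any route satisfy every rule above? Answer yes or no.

no

Cell C has only one open neighbour but is neither the start nor the goal, so a Hamiltonian route would have to both enter and leave it through the same neighbour — impossible without revisiting.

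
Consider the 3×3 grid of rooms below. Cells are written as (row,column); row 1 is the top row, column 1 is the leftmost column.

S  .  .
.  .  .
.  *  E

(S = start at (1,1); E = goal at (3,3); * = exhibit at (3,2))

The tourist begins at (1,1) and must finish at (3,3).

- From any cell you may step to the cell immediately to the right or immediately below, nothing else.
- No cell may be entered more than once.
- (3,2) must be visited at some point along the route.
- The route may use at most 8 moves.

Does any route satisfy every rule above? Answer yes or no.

One route that works: (1,1) → (2,1) → (3,1) → (3,2) → (3,3).

yes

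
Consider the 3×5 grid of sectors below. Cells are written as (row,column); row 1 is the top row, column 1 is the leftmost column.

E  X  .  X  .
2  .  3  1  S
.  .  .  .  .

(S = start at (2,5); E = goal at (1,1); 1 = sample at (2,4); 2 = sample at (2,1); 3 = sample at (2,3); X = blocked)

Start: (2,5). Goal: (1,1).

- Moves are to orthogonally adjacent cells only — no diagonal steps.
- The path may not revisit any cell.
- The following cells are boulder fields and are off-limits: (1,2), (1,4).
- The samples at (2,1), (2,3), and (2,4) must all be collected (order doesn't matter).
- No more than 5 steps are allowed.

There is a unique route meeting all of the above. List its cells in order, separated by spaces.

(2,5) (2,4) (2,3) (2,2) (2,1) (1,1)

Any route must reach (2,1), (2,3), and (2,4) and still end at (1,1) within 5 moves, so the order of the required stops is forced.
Route from (2,5): left 4 to (2,1), up 1 to (1,1) — 5 moves in all.
Check: all required cells visited; 5 ≤ 5 moves.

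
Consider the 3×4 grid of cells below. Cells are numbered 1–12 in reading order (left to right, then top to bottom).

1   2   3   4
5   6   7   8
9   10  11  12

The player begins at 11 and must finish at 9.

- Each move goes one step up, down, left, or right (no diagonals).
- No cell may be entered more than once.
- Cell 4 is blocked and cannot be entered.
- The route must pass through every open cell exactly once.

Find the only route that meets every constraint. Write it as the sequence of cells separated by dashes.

11 - 12 - 8 - 7 - 3 - 2 - 1 - 5 - 6 - 10 - 9

Need to visit all 11 open cells exactly once, starting at 11 and ending at 9.
Route from 11: right to 12, up to 8, left to 7, up to 3, 2× left (reaching 1), down to 5, right to 6, down to 10, left to 9 — 10 moves in all.
Check: all 11 open cells covered.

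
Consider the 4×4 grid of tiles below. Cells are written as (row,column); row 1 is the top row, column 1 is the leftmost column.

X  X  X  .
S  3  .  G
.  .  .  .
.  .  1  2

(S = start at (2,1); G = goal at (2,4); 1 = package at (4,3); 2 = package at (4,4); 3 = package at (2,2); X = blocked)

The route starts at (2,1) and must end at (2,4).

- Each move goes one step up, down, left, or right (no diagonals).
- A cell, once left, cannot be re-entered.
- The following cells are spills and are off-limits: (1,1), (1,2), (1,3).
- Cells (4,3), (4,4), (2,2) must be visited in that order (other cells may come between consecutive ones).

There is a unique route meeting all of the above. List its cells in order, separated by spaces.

(2,1) (3,1) (4,1) (4,2) (4,3) (4,4) (3,4) (3,3) (3,2) (2,2) (2,3) (2,4)

The waypoints must appear in the order (4,3), (4,4), (2,2), with no cell reused.
Route from (2,1): down 2 to (4,1), right 3 to (4,4), up 1 to (3,4), left 2 to (3,2), up 1 to (2,2), right 2 to (2,4) — 11 moves in all.
Check: order respected (1 at step 4, 2 at step 5, 3 at step 9).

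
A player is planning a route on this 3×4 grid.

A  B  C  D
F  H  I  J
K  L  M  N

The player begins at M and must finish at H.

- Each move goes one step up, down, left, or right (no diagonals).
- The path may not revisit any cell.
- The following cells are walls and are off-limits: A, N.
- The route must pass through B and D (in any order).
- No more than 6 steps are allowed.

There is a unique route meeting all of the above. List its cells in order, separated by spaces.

M I J D C B H

Any route must reach B and D and still end at H within 6 moves, so the order of the required stops is forced.
Route from M: up 1 to I, right 1 to J, up 1 to D, left 2 to B, down 1 to H — 6 moves in all.
Check: all required cells visited; 6 ≤ 6 moves.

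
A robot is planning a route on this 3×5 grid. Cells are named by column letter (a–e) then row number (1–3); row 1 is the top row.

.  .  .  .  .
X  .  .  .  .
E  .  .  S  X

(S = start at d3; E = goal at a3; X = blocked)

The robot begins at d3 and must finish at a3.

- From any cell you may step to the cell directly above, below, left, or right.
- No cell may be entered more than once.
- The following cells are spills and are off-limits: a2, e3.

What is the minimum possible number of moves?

3

The Manhattan distance from d3 to a3 is |3−3| + |4−1| = 3, so at least 3 moves are needed.
A route of 3 moves achieves this: d3 → c3 → b3 → a3.
Since 3 matches the lower bound, it is optimal.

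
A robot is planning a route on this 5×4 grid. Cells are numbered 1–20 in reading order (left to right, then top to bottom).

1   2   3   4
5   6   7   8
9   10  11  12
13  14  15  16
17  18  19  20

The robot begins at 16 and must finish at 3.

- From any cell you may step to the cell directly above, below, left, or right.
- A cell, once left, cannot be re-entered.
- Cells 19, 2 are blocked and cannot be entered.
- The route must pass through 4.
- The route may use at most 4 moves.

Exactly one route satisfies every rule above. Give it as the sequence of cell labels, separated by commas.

16, 12, 8, 4, 3

The budget equals the shortest possible length, so every move has to be on a shortest route through the required cells.
Route from 16: 3× up (reaching 4), left to 3 — 4 moves in all.
Check: all required cells visited; 4 ≤ 4 moves.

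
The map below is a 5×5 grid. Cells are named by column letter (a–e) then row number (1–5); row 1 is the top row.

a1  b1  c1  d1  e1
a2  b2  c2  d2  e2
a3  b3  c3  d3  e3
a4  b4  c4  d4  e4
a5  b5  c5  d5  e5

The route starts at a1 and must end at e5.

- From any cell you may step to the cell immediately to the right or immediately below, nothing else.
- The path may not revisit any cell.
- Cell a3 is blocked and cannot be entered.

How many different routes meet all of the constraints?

55

A right/down-only route from a1 to e5 makes exactly 4 down-moves and 4 right-moves in some order.
With no other constraints that would be C(8,4) = 70 routes.
Subtract routes through each blocked cell (inclusion–exclusion for overlaps): − through a3: 15 → 55.
That gives 55 routes.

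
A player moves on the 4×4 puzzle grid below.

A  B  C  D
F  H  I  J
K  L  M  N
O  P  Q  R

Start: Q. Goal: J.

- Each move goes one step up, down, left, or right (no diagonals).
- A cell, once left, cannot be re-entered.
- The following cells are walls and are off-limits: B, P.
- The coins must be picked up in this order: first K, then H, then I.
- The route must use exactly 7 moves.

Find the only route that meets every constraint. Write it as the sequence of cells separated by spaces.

The waypoints must appear in the order K, H, I, with no cell reused.
Route from Q: up to M, 2× left (reaching K), up to F, 3× right (reaching J) — 7 moves in all.
Check: order respected (K at step 3, H at step 5, I at step 6); 7 moves as required.

Q M L K F H I J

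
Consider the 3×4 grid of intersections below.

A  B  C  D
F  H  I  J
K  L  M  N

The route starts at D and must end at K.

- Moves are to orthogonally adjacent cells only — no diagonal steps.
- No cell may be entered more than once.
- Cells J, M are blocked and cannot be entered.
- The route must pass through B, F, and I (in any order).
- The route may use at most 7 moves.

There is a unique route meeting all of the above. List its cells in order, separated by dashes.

The 7-move cap with required stops at B, F, I leaves no slack for detours.
Route from D: left 1 to C, down 1 to I, left 1 to H, up 1 to B, left 1 to A, down 2 to K — 7 moves in all.
Check: all required cells visited; 7 ≤ 7 moves.

D - C - I - H - B - A - F - K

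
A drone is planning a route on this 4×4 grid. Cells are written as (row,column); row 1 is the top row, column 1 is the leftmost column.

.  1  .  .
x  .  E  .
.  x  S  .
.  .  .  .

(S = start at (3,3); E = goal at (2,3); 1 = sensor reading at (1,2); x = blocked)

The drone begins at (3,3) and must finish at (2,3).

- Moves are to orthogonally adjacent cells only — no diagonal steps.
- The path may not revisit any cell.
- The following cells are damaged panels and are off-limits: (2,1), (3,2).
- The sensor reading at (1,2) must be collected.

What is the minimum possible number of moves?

7

Any route passes through (1,2) somewhere between (3,3) and (2,3). Summing Manhattan distances along the two legs ((3,3) → (1,2) → (2,3)) gives a lower bound of 3 + 2 = 5 moves.
The shortest route satisfying every rule uses 7 moves: (3,3) → (3,4) → (2,4) → (1,4) → (1,3) → (1,2) → (2,2) → (2,3).
The no-revisit rule (legs can't share cells) pushes the minimum above the 5-move bound; an exhaustive check rules out every length from 5 to 6, leaving 7 as the minimum.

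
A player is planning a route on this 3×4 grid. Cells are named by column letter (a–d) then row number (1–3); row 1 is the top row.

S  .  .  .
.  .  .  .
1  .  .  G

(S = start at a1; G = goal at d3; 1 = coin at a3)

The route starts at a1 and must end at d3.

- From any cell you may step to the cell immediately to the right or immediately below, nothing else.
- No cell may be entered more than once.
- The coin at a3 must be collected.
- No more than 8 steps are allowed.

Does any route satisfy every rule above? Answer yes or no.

One route that works: a1 → a2 → a3 → b3 → c3 → d3.

yes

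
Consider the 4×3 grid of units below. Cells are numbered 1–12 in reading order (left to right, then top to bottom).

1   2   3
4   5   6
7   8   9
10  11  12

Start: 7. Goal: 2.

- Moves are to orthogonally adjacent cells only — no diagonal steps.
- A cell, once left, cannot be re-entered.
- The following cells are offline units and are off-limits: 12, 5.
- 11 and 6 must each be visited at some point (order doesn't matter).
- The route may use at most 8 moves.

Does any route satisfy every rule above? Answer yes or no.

One route that works: 7 → 10 → 11 → 8 → 9 → 6 → 3 → 2.

yes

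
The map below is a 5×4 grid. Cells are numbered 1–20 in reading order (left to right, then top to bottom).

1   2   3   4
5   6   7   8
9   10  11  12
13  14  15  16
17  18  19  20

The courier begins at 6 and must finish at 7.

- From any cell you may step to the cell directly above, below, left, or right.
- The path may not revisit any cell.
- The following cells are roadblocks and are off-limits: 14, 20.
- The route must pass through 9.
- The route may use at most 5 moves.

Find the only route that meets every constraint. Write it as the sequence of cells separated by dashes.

The budget equals the shortest possible length, so every move has to be on a shortest route through the required cells.
Route from 6: left to 5, down to 9, 2× right (reaching 11), up to 7 — 5 moves in all.
Check: all required cells visited; 5 ≤ 5 moves.

6 - 5 - 9 - 10 - 11 - 7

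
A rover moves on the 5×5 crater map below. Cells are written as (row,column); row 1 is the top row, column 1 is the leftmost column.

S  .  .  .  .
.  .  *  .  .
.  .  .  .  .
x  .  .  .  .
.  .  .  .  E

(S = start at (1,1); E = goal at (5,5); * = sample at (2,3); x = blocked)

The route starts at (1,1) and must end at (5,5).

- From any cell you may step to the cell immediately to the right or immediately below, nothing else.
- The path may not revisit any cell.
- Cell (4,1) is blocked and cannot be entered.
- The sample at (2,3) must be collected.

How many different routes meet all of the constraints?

A right/down-only route from (1,1) to (5,5) makes exactly 4 down-moves and 4 right-moves in some order.
With no other constraints that would be C(8,4) = 70 routes.
Split at (2,3) and multiply the segment counts (each segment already excludes blocked cells): (1,1)→(2,3): 3; (2,3)→(5,5): 10; product = 30.
That gives 30 routes.

30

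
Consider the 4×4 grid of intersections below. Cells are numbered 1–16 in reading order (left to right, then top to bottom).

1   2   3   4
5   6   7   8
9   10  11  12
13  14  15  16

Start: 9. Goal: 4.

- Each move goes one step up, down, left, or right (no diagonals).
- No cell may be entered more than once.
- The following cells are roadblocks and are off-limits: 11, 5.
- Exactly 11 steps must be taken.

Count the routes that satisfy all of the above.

Need simple routes of exactly 11 moves from 9 to 4 (Manhattan distance 5, so 3 moves are spent on a detour and 3 undoing it).
Enumerating: 9 13 14 15 16 12 8 7 6 2 3 4 | 9 10 14 15 16 12 8 7 6 2 3 4.
That gives 2 routes.

2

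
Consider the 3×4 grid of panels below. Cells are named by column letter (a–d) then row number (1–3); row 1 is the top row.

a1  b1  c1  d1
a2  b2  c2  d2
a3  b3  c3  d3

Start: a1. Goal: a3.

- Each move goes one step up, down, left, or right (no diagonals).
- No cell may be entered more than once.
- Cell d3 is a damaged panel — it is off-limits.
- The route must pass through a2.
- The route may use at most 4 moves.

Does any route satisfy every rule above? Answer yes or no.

yes

One route that works: a1 → a2 → a3.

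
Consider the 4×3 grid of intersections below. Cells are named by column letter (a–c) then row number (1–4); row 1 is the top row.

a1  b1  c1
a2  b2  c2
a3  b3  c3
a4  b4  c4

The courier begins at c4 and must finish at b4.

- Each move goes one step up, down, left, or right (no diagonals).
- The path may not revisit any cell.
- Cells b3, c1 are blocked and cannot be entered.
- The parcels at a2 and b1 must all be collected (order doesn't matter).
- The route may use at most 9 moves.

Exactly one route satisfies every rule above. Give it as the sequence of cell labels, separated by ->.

c4 -> c3 -> c2 -> b2 -> b1 -> a1 -> a2 -> a3 -> a4 -> b4

The budget equals the shortest possible length, so every move has to be on a shortest route through the required cells.
Route from c4: up 2 to c2, left 1 to b2, up 1 to b1, left 1 to a1, down 3 to a4, right 1 to b4 — 9 moves in all.
Check: all required cells visited; 9 ≤ 9 moves.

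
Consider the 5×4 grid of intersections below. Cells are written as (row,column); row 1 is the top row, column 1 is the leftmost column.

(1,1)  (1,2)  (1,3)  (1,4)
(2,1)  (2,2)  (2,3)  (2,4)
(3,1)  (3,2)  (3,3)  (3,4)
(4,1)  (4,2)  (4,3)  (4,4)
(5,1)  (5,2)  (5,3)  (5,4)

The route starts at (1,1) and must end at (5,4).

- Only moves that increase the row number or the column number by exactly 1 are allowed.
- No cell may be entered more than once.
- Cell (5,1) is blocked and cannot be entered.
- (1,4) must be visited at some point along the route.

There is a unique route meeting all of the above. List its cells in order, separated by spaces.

Moves only go right or down, so the column and row indices never decrease.
Route from (1,1): right 3 to (1,4), down 4 to (5,4) — 7 moves in all.
Check: all required cells visited.

(1,1) (1,2) (1,3) (1,4) (2,4) (3,4) (4,4) (5,4)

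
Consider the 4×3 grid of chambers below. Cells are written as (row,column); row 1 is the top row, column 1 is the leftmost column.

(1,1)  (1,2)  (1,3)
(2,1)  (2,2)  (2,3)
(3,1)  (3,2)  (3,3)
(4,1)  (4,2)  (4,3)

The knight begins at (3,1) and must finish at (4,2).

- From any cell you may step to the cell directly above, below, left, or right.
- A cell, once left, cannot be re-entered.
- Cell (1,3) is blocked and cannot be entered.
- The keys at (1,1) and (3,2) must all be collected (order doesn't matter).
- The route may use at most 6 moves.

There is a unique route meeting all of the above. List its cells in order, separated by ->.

The 6-move cap with required stops at (1,1), (3,2) leaves no slack for detours.
Route from (3,1): up 2 to (1,1), right 1 to (1,2), down 3 to (4,2) — 6 moves in all.
Check: all required cells visited; 6 ≤ 6 moves.

(3,1) -> (2,1) -> (1,1) -> (1,2) -> (2,2) -> (3,2) -> (4,2)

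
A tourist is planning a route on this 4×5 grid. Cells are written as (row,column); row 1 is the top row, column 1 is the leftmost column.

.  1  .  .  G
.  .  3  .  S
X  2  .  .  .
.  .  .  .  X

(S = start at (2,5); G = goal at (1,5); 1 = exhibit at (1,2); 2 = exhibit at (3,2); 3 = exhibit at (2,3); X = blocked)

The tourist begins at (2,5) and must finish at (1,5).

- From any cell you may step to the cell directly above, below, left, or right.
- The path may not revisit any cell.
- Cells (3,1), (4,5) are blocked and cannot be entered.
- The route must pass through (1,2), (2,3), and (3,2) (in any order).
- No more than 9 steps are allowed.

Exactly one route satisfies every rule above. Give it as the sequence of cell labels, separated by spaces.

The 9-move cap with required stops at (1,2), (2,3), (3,2) leaves no slack for detours.
Route from (2,5): left 2 to (2,3), down 1 to (3,3), left 1 to (3,2), up 2 to (1,2), right 3 to (1,5) — 9 moves in all.
Check: all required cells visited; 9 ≤ 9 moves.

(2,5) (2,4) (2,3) (3,3) (3,2) (2,2) (1,2) (1,3) (1,4) (1,5)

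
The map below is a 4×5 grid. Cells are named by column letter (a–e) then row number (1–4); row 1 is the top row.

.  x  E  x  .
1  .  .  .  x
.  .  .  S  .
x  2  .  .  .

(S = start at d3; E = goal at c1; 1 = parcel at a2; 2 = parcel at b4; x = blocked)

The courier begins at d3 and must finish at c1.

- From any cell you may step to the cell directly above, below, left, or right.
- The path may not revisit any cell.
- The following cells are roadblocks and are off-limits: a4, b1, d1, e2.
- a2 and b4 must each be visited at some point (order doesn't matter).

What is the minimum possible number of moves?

Any route passes through a2 and b4 in some order between d3 and c1. Summing Manhattan distances along each leg and taking the cheapest ordering (d3 → b4 → a2 → c1) gives a lower bound of 3 + 3 + 3 = 9 moves.
A route of 9 moves achieves this: d3 → d4 → c4 → b4 → b3 → a3 → a2 → b2 → c2 → c1.
Since 9 matches the lower bound, it is optimal.

9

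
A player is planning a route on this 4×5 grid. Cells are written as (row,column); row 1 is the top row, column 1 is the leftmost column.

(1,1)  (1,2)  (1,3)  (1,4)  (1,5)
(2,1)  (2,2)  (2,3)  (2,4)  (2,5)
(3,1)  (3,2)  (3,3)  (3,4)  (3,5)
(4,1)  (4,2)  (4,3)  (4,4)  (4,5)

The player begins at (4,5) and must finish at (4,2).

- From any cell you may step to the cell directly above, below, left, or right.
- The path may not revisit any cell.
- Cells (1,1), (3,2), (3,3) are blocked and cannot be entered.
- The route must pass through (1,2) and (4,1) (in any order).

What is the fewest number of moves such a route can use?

Any route passes through (1,2) and (4,1) in some order between (4,5) and (4,2). Summing Manhattan distances along each leg and taking the cheapest ordering ((4,5) → (1,2) → (4,1) → (4,2)) gives a lower bound of 6 + 4 + 1 = 11 moves.
A route of 11 moves achieves this: (4,5) → (3,5) → (2,5) → (1,5) → (1,4) → (1,3) → (1,2) → (2,2) → (2,1) → (3,1) → (4,1) → (4,2).
Since 11 matches the lower bound, it is optimal.

11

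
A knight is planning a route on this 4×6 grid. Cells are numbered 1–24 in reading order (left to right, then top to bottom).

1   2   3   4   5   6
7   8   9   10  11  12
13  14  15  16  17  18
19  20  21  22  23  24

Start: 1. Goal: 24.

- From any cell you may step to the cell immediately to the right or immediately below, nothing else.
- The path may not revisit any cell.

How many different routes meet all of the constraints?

A right/down-only route from 1 to 24 makes exactly 3 down-moves and 5 right-moves in some order.
With no other constraints that would be C(8,3) = 56 routes.
That gives 56 routes.

56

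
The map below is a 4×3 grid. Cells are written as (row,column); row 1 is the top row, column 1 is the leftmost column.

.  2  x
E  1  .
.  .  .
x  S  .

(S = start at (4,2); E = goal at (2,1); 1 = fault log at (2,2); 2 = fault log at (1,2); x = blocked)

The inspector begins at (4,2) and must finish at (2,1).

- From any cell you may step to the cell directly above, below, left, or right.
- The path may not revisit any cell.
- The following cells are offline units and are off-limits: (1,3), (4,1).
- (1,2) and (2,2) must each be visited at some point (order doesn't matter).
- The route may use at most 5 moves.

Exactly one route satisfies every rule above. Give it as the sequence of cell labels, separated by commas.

The 5-move cap with required stops at (1,2), (2,2) leaves no slack for detours.
Route from (4,2): 3× up (reaching (1,2)), left to (1,1), down to (2,1) — 5 moves in all.
Check: all required cells visited; 5 ≤ 5 moves.

(4,2), (3,2), (2,2), (1,2), (1,1), (2,1)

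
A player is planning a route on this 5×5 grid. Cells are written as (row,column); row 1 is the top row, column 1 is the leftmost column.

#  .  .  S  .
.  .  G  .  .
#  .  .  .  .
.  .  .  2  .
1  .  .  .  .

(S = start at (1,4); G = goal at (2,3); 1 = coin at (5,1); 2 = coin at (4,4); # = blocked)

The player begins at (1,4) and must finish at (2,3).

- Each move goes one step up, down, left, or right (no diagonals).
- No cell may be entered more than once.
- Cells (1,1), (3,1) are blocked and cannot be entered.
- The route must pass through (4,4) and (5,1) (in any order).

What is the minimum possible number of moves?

12

Any route passes through (4,4) and (5,1) in some order between (1,4) and (2,3). Summing Manhattan distances along each leg and taking the cheapest ordering ((1,4) → (4,4) → (5,1) → (2,3)) gives a lower bound of 3 + 4 + 5 = 12 moves.
A route of 12 moves achieves this: (1,4) → (2,4) → (3,4) → (4,4) → (5,4) → (5,3) → (5,2) → (5,1) → (4,1) → (4,2) → (3,2) → (2,2) → (2,3).
Since 12 matches the lower bound, it is optimal.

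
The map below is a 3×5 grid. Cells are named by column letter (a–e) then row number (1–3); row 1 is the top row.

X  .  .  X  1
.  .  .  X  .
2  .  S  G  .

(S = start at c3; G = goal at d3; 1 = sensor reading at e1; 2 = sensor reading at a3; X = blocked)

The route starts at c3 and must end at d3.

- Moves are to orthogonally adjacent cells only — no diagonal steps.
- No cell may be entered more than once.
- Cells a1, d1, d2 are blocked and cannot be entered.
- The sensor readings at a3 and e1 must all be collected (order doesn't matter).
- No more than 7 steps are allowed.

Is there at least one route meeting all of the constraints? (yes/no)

e1 must be visited but has only one open neighbour (e2), and it is neither the start nor the goal — the route would have to enter and leave through e2, re-entering it.

no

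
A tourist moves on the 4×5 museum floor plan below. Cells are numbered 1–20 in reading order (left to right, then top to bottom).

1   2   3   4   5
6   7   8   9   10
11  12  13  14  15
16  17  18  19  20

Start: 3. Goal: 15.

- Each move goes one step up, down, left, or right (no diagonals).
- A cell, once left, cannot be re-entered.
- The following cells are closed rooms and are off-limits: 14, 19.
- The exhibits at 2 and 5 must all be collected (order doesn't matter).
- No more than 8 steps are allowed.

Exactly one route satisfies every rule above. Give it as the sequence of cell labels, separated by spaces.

3 2 7 8 9 4 5 10 15

The 8-move cap with required stops at 2, 5 leaves no slack for detours.
Route from 3: left 1 to 2, down 1 to 7, right 2 to 9, up 1 to 4, right 1 to 5, down 2 to 15 — 8 moves in all.
Check: all required cells visited; 8 ≤ 8 moves.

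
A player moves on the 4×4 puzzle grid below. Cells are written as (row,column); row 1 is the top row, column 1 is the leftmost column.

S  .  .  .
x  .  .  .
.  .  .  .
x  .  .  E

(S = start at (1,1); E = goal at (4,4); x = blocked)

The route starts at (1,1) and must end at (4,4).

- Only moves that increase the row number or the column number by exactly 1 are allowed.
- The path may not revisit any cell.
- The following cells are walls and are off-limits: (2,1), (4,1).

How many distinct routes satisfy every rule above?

10

A right/down-only route from (1,1) to (4,4) makes exactly 3 down-moves and 3 right-moves in some order.
With no other constraints that would be C(6,3) = 20 routes.
Subtract routes through each blocked cell (inclusion–exclusion for overlaps): − through (2,1): 10 − through (4,1): 1 + through (2,1)&(4,1): 1 → 10.
That gives 10 routes.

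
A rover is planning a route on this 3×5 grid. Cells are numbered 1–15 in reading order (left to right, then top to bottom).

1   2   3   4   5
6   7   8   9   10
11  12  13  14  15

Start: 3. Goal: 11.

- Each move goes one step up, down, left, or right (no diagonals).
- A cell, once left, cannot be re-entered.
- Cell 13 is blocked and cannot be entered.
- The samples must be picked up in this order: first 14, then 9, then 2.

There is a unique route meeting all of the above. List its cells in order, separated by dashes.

3 - 4 - 5 - 10 - 15 - 14 - 9 - 8 - 7 - 2 - 1 - 6 - 11

The waypoints must appear in the order 14, 9, 2, with no cell reused.
Route from 3: right 2 to 5, down 2 to 15, left 1 to 14, up 1 to 9, left 2 to 7, up 1 to 2, left 1 to 1, down 2 to 11 — 12 moves in all.
Check: order respected (14 at step 5, 9 at step 6, 2 at step 9).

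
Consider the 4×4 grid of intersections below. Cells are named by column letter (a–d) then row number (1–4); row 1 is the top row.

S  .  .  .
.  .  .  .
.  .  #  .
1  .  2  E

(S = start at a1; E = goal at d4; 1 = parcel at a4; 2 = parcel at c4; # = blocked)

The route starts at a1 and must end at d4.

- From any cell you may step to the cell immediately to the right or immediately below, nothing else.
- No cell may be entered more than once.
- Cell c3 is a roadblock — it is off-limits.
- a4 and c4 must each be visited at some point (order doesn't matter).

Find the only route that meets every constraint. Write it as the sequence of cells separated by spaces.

Moves only go right or down, so the column and row indices never decrease.
Route from a1: down 3 to a4, right 3 to d4 — 6 moves in all.
Check: all required cells visited.

a1 a2 a3 a4 b4 c4 d4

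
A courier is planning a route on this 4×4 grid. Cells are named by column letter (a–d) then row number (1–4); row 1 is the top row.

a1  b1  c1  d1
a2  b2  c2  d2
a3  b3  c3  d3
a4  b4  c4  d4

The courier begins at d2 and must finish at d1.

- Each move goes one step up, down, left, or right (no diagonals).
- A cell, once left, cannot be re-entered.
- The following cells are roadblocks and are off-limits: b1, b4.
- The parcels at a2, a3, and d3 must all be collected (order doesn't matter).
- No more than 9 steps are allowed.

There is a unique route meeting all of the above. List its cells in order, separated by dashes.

d2 - d3 - c3 - b3 - a3 - a2 - b2 - c2 - c1 - d1

The 9-move cap with required stops at a2, a3, d3 leaves no slack for detours.
Route from d2: down 1 to d3, left 3 to a3, up 1 to a2, right 2 to c2, up 1 to c1, right 1 to d1 — 9 moves in all.
Check: all required cells visited; 9 ≤ 9 moves.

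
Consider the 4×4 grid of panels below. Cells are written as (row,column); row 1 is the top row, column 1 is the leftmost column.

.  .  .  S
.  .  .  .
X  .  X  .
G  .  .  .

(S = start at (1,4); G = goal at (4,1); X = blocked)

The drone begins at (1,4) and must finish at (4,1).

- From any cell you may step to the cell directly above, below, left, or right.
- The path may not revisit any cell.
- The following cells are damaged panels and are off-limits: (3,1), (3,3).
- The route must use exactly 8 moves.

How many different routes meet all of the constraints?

Need simple routes of exactly 8 moves from (1,4) to (4,1) (Manhattan distance 6, so 1 moves are spent on a detour and 1 undoing it).
Enumerating: (1,4) (2,4) (2,3) (1,3) (1,2) (2,2) (3,2) (4,2) (4,1) | (1,4) (1,3) (2,3) (2,4) (3,4) (4,4) (4,3) (4,2) (4,1) | (1,4) (1,3) (1,2) (1,1) (2,1) (2,2) (3,2) (4,2) (4,1).
That gives 3 routes.

3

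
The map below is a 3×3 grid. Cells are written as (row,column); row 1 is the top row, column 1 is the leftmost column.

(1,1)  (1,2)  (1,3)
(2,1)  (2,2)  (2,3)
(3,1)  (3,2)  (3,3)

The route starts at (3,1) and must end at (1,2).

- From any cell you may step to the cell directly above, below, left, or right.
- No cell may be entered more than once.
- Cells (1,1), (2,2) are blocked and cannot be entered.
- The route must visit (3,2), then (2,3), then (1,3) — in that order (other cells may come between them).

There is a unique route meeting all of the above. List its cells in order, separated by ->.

(3,1) -> (3,2) -> (3,3) -> (2,3) -> (1,3) -> (1,2)

The waypoints must appear in the order (3,2), (2,3), (1,3), with no cell reused.
Route from (3,1): right 2 to (3,3), up 2 to (1,3), left 1 to (1,2) — 5 moves in all.
Check: order respected ((3,2) at step 1, (2,3) at step 3, (1,3) at step 4).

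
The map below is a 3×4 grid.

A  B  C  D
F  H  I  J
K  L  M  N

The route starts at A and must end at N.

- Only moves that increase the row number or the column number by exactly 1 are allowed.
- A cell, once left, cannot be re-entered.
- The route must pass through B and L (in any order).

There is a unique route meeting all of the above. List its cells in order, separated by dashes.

A - B - H - L - M - N

Moves only go right or down, so the column and row indices never decrease.
Route from A: right to B, 2× down (reaching L), 2× right (reaching N) — 5 moves in all.
Check: all required cells visited.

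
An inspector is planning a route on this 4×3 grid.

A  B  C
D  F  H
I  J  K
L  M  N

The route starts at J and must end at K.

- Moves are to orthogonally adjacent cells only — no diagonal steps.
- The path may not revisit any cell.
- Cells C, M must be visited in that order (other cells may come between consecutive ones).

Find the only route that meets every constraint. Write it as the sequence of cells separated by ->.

The waypoints must appear in the order C, M, with no cell reused.
Route from J: up 1 to F, right 1 to H, up 1 to C, left 2 to A, down 3 to L, right 2 to N, up 1 to K — 11 moves in all.
Check: order respected (C at step 3, M at step 9).

J -> F -> H -> C -> B -> A -> D -> I -> L -> M -> N -> K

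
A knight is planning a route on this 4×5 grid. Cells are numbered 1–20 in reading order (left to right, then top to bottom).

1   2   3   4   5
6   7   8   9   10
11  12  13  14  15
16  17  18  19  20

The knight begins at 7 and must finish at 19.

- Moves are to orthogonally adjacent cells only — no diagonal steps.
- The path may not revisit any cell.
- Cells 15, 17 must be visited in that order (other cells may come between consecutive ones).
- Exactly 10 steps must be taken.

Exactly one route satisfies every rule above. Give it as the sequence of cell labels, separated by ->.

7 -> 8 -> 9 -> 10 -> 15 -> 14 -> 13 -> 12 -> 17 -> 18 -> 19

The waypoints must appear in the order 15, 17, with no cell reused.
Route from 7: right 3 to 10, down 1 to 15, left 3 to 12, down 1 to 17, right 2 to 19 — 10 moves in all.
Check: order respected (15 at step 4, 17 at step 8); 10 moves as required.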